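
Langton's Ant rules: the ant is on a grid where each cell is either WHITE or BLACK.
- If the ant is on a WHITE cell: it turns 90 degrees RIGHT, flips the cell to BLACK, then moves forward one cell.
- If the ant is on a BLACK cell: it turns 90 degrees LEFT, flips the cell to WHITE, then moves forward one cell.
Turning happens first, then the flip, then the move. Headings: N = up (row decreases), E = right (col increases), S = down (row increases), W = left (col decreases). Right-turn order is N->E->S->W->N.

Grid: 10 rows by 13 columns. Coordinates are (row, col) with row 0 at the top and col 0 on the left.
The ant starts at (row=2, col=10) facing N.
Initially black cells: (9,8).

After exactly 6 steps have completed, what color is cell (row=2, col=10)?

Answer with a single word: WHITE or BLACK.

Answer: WHITE

Derivation:
Step 1: on WHITE (2,10): turn R to E, flip to black, move to (2,11). |black|=2
Step 2: on WHITE (2,11): turn R to S, flip to black, move to (3,11). |black|=3
Step 3: on WHITE (3,11): turn R to W, flip to black, move to (3,10). |black|=4
Step 4: on WHITE (3,10): turn R to N, flip to black, move to (2,10). |black|=5
Step 5: on BLACK (2,10): turn L to W, flip to white, move to (2,9). |black|=4
Step 6: on WHITE (2,9): turn R to N, flip to black, move to (1,9). |black|=5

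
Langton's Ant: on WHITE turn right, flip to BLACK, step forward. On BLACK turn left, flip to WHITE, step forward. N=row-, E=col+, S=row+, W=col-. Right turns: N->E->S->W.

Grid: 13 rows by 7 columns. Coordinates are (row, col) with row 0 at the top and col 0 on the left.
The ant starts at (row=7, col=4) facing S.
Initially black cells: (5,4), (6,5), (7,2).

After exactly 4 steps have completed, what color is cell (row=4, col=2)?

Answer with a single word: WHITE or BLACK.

Answer: WHITE

Derivation:
Step 1: on WHITE (7,4): turn R to W, flip to black, move to (7,3). |black|=4
Step 2: on WHITE (7,3): turn R to N, flip to black, move to (6,3). |black|=5
Step 3: on WHITE (6,3): turn R to E, flip to black, move to (6,4). |black|=6
Step 4: on WHITE (6,4): turn R to S, flip to black, move to (7,4). |black|=7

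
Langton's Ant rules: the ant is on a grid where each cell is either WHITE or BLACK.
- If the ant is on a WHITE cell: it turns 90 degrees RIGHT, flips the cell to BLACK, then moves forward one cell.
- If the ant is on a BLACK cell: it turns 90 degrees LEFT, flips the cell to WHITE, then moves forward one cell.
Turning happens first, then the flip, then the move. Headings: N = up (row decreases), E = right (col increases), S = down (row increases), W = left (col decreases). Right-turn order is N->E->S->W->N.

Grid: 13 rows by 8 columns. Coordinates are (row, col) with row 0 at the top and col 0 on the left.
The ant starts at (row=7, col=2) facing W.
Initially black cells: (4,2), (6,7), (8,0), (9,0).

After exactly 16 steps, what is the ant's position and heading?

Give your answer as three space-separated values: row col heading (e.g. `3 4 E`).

Step 1: on WHITE (7,2): turn R to N, flip to black, move to (6,2). |black|=5
Step 2: on WHITE (6,2): turn R to E, flip to black, move to (6,3). |black|=6
Step 3: on WHITE (6,3): turn R to S, flip to black, move to (7,3). |black|=7
Step 4: on WHITE (7,3): turn R to W, flip to black, move to (7,2). |black|=8
Step 5: on BLACK (7,2): turn L to S, flip to white, move to (8,2). |black|=7
Step 6: on WHITE (8,2): turn R to W, flip to black, move to (8,1). |black|=8
Step 7: on WHITE (8,1): turn R to N, flip to black, move to (7,1). |black|=9
Step 8: on WHITE (7,1): turn R to E, flip to black, move to (7,2). |black|=10
Step 9: on WHITE (7,2): turn R to S, flip to black, move to (8,2). |black|=11
Step 10: on BLACK (8,2): turn L to E, flip to white, move to (8,3). |black|=10
Step 11: on WHITE (8,3): turn R to S, flip to black, move to (9,3). |black|=11
Step 12: on WHITE (9,3): turn R to W, flip to black, move to (9,2). |black|=12
Step 13: on WHITE (9,2): turn R to N, flip to black, move to (8,2). |black|=13
Step 14: on WHITE (8,2): turn R to E, flip to black, move to (8,3). |black|=14
Step 15: on BLACK (8,3): turn L to N, flip to white, move to (7,3). |black|=13
Step 16: on BLACK (7,3): turn L to W, flip to white, move to (7,2). |black|=12

Answer: 7 2 W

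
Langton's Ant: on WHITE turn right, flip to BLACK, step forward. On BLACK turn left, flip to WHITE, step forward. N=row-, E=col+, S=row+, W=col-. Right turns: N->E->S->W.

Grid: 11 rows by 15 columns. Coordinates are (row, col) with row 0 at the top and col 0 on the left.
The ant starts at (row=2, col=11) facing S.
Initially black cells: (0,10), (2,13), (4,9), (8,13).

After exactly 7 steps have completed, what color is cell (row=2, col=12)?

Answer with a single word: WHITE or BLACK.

Step 1: on WHITE (2,11): turn R to W, flip to black, move to (2,10). |black|=5
Step 2: on WHITE (2,10): turn R to N, flip to black, move to (1,10). |black|=6
Step 3: on WHITE (1,10): turn R to E, flip to black, move to (1,11). |black|=7
Step 4: on WHITE (1,11): turn R to S, flip to black, move to (2,11). |black|=8
Step 5: on BLACK (2,11): turn L to E, flip to white, move to (2,12). |black|=7
Step 6: on WHITE (2,12): turn R to S, flip to black, move to (3,12). |black|=8
Step 7: on WHITE (3,12): turn R to W, flip to black, move to (3,11). |black|=9

Answer: BLACK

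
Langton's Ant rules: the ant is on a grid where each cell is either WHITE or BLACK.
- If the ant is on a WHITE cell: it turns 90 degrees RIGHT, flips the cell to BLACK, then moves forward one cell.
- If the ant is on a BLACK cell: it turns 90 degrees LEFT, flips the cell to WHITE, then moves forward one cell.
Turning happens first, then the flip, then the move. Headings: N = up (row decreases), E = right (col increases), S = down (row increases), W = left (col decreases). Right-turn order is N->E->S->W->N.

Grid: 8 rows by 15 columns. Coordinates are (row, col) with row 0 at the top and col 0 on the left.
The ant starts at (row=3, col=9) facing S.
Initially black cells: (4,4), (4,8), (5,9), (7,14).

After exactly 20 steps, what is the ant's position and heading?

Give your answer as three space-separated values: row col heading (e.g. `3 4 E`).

Answer: 1 11 N

Derivation:
Step 1: on WHITE (3,9): turn R to W, flip to black, move to (3,8). |black|=5
Step 2: on WHITE (3,8): turn R to N, flip to black, move to (2,8). |black|=6
Step 3: on WHITE (2,8): turn R to E, flip to black, move to (2,9). |black|=7
Step 4: on WHITE (2,9): turn R to S, flip to black, move to (3,9). |black|=8
Step 5: on BLACK (3,9): turn L to E, flip to white, move to (3,10). |black|=7
Step 6: on WHITE (3,10): turn R to S, flip to black, move to (4,10). |black|=8
Step 7: on WHITE (4,10): turn R to W, flip to black, move to (4,9). |black|=9
Step 8: on WHITE (4,9): turn R to N, flip to black, move to (3,9). |black|=10
Step 9: on WHITE (3,9): turn R to E, flip to black, move to (3,10). |black|=11
Step 10: on BLACK (3,10): turn L to N, flip to white, move to (2,10). |black|=10
Step 11: on WHITE (2,10): turn R to E, flip to black, move to (2,11). |black|=11
Step 12: on WHITE (2,11): turn R to S, flip to black, move to (3,11). |black|=12
Step 13: on WHITE (3,11): turn R to W, flip to black, move to (3,10). |black|=13
Step 14: on WHITE (3,10): turn R to N, flip to black, move to (2,10). |black|=14
Step 15: on BLACK (2,10): turn L to W, flip to white, move to (2,9). |black|=13
Step 16: on BLACK (2,9): turn L to S, flip to white, move to (3,9). |black|=12
Step 17: on BLACK (3,9): turn L to E, flip to white, move to (3,10). |black|=11
Step 18: on BLACK (3,10): turn L to N, flip to white, move to (2,10). |black|=10
Step 19: on WHITE (2,10): turn R to E, flip to black, move to (2,11). |black|=11
Step 20: on BLACK (2,11): turn L to N, flip to white, move to (1,11). |black|=10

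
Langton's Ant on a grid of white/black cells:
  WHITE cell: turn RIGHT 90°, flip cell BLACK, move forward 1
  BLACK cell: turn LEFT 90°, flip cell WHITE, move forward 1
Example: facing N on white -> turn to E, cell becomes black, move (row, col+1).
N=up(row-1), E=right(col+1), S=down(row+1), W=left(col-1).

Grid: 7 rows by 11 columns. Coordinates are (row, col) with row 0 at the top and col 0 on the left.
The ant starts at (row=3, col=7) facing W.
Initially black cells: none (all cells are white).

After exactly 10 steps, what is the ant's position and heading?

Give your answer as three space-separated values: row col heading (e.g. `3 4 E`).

Answer: 4 8 E

Derivation:
Step 1: on WHITE (3,7): turn R to N, flip to black, move to (2,7). |black|=1
Step 2: on WHITE (2,7): turn R to E, flip to black, move to (2,8). |black|=2
Step 3: on WHITE (2,8): turn R to S, flip to black, move to (3,8). |black|=3
Step 4: on WHITE (3,8): turn R to W, flip to black, move to (3,7). |black|=4
Step 5: on BLACK (3,7): turn L to S, flip to white, move to (4,7). |black|=3
Step 6: on WHITE (4,7): turn R to W, flip to black, move to (4,6). |black|=4
Step 7: on WHITE (4,6): turn R to N, flip to black, move to (3,6). |black|=5
Step 8: on WHITE (3,6): turn R to E, flip to black, move to (3,7). |black|=6
Step 9: on WHITE (3,7): turn R to S, flip to black, move to (4,7). |black|=7
Step 10: on BLACK (4,7): turn L to E, flip to white, move to (4,8). |black|=6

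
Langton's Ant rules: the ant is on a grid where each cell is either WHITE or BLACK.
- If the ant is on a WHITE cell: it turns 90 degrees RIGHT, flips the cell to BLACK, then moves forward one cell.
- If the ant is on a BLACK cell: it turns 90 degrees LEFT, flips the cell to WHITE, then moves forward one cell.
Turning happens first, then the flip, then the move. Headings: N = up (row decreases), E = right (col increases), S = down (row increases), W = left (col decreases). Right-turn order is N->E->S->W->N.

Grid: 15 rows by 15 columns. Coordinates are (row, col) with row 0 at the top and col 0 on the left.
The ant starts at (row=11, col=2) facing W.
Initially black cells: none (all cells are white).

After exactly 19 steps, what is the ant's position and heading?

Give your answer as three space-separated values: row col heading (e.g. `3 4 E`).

Answer: 13 3 S

Derivation:
Step 1: on WHITE (11,2): turn R to N, flip to black, move to (10,2). |black|=1
Step 2: on WHITE (10,2): turn R to E, flip to black, move to (10,3). |black|=2
Step 3: on WHITE (10,3): turn R to S, flip to black, move to (11,3). |black|=3
Step 4: on WHITE (11,3): turn R to W, flip to black, move to (11,2). |black|=4
Step 5: on BLACK (11,2): turn L to S, flip to white, move to (12,2). |black|=3
Step 6: on WHITE (12,2): turn R to W, flip to black, move to (12,1). |black|=4
Step 7: on WHITE (12,1): turn R to N, flip to black, move to (11,1). |black|=5
Step 8: on WHITE (11,1): turn R to E, flip to black, move to (11,2). |black|=6
Step 9: on WHITE (11,2): turn R to S, flip to black, move to (12,2). |black|=7
Step 10: on BLACK (12,2): turn L to E, flip to white, move to (12,3). |black|=6
Step 11: on WHITE (12,3): turn R to S, flip to black, move to (13,3). |black|=7
Step 12: on WHITE (13,3): turn R to W, flip to black, move to (13,2). |black|=8
Step 13: on WHITE (13,2): turn R to N, flip to black, move to (12,2). |black|=9
Step 14: on WHITE (12,2): turn R to E, flip to black, move to (12,3). |black|=10
Step 15: on BLACK (12,3): turn L to N, flip to white, move to (11,3). |black|=9
Step 16: on BLACK (11,3): turn L to W, flip to white, move to (11,2). |black|=8
Step 17: on BLACK (11,2): turn L to S, flip to white, move to (12,2). |black|=7
Step 18: on BLACK (12,2): turn L to E, flip to white, move to (12,3). |black|=6
Step 19: on WHITE (12,3): turn R to S, flip to black, move to (13,3). |black|=7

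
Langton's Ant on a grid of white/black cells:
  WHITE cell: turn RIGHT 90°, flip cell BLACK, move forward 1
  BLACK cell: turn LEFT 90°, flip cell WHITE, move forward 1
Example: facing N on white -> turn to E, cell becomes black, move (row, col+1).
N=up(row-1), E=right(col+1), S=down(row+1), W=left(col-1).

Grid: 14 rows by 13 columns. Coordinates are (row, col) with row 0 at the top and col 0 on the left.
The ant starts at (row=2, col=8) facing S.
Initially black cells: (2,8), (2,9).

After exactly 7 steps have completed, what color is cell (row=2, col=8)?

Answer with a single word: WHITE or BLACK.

Answer: WHITE

Derivation:
Step 1: on BLACK (2,8): turn L to E, flip to white, move to (2,9). |black|=1
Step 2: on BLACK (2,9): turn L to N, flip to white, move to (1,9). |black|=0
Step 3: on WHITE (1,9): turn R to E, flip to black, move to (1,10). |black|=1
Step 4: on WHITE (1,10): turn R to S, flip to black, move to (2,10). |black|=2
Step 5: on WHITE (2,10): turn R to W, flip to black, move to (2,9). |black|=3
Step 6: on WHITE (2,9): turn R to N, flip to black, move to (1,9). |black|=4
Step 7: on BLACK (1,9): turn L to W, flip to white, move to (1,8). |black|=3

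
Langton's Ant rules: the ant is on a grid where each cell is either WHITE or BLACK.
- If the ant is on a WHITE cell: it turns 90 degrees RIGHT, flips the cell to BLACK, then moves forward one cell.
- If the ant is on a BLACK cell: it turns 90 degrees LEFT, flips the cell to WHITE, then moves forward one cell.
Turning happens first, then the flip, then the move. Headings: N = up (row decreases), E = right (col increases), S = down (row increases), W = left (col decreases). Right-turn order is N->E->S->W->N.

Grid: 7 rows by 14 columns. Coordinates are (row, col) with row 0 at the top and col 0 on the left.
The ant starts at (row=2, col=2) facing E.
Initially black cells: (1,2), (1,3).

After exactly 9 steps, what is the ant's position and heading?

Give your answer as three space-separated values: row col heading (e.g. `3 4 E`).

Step 1: on WHITE (2,2): turn R to S, flip to black, move to (3,2). |black|=3
Step 2: on WHITE (3,2): turn R to W, flip to black, move to (3,1). |black|=4
Step 3: on WHITE (3,1): turn R to N, flip to black, move to (2,1). |black|=5
Step 4: on WHITE (2,1): turn R to E, flip to black, move to (2,2). |black|=6
Step 5: on BLACK (2,2): turn L to N, flip to white, move to (1,2). |black|=5
Step 6: on BLACK (1,2): turn L to W, flip to white, move to (1,1). |black|=4
Step 7: on WHITE (1,1): turn R to N, flip to black, move to (0,1). |black|=5
Step 8: on WHITE (0,1): turn R to E, flip to black, move to (0,2). |black|=6
Step 9: on WHITE (0,2): turn R to S, flip to black, move to (1,2). |black|=7

Answer: 1 2 S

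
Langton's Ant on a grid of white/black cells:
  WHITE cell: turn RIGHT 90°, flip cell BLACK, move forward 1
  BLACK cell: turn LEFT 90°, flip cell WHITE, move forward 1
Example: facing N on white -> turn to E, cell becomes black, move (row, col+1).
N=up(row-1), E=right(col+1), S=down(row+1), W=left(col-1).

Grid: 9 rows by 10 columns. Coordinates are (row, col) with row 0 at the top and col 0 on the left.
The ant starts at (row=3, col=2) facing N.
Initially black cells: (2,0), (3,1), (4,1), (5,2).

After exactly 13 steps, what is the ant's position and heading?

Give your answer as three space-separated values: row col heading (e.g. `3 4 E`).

Answer: 3 3 W

Derivation:
Step 1: on WHITE (3,2): turn R to E, flip to black, move to (3,3). |black|=5
Step 2: on WHITE (3,3): turn R to S, flip to black, move to (4,3). |black|=6
Step 3: on WHITE (4,3): turn R to W, flip to black, move to (4,2). |black|=7
Step 4: on WHITE (4,2): turn R to N, flip to black, move to (3,2). |black|=8
Step 5: on BLACK (3,2): turn L to W, flip to white, move to (3,1). |black|=7
Step 6: on BLACK (3,1): turn L to S, flip to white, move to (4,1). |black|=6
Step 7: on BLACK (4,1): turn L to E, flip to white, move to (4,2). |black|=5
Step 8: on BLACK (4,2): turn L to N, flip to white, move to (3,2). |black|=4
Step 9: on WHITE (3,2): turn R to E, flip to black, move to (3,3). |black|=5
Step 10: on BLACK (3,3): turn L to N, flip to white, move to (2,3). |black|=4
Step 11: on WHITE (2,3): turn R to E, flip to black, move to (2,4). |black|=5
Step 12: on WHITE (2,4): turn R to S, flip to black, move to (3,4). |black|=6
Step 13: on WHITE (3,4): turn R to W, flip to black, move to (3,3). |black|=7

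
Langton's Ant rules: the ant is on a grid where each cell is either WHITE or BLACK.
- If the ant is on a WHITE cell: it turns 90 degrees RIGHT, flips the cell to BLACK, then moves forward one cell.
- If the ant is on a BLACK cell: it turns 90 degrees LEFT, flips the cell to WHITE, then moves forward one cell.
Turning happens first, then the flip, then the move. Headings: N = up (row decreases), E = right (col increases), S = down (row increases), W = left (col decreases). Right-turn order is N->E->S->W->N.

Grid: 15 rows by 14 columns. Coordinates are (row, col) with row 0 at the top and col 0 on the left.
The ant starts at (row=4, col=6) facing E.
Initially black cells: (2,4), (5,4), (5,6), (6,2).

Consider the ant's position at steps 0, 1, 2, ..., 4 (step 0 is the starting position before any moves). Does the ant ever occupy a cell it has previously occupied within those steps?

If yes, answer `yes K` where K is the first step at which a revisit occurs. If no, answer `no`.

Step 1: on WHITE (4,6): turn R to S, flip to black, move to (5,6). |black|=5 — new cell
Step 2: on BLACK (5,6): turn L to E, flip to white, move to (5,7). |black|=4 — new cell
Step 3: on WHITE (5,7): turn R to S, flip to black, move to (6,7). |black|=5 — new cell
Step 4: on WHITE (6,7): turn R to W, flip to black, move to (6,6). |black|=6 — new cell
No revisit within 4 steps.

Answer: no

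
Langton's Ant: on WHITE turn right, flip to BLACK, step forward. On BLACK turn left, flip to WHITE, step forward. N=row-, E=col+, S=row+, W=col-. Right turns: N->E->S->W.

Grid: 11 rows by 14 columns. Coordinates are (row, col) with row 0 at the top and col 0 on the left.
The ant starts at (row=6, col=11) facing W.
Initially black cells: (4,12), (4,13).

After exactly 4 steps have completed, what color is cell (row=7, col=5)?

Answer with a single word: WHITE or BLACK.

Step 1: on WHITE (6,11): turn R to N, flip to black, move to (5,11). |black|=3
Step 2: on WHITE (5,11): turn R to E, flip to black, move to (5,12). |black|=4
Step 3: on WHITE (5,12): turn R to S, flip to black, move to (6,12). |black|=5
Step 4: on WHITE (6,12): turn R to W, flip to black, move to (6,11). |black|=6

Answer: WHITE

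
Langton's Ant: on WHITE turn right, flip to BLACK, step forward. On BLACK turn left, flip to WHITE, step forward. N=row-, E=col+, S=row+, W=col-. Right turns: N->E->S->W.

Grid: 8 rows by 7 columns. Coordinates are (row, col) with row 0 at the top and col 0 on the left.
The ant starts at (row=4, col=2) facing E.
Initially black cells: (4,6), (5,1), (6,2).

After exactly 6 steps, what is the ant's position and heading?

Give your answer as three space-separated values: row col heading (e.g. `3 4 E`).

Step 1: on WHITE (4,2): turn R to S, flip to black, move to (5,2). |black|=4
Step 2: on WHITE (5,2): turn R to W, flip to black, move to (5,1). |black|=5
Step 3: on BLACK (5,1): turn L to S, flip to white, move to (6,1). |black|=4
Step 4: on WHITE (6,1): turn R to W, flip to black, move to (6,0). |black|=5
Step 5: on WHITE (6,0): turn R to N, flip to black, move to (5,0). |black|=6
Step 6: on WHITE (5,0): turn R to E, flip to black, move to (5,1). |black|=7

Answer: 5 1 E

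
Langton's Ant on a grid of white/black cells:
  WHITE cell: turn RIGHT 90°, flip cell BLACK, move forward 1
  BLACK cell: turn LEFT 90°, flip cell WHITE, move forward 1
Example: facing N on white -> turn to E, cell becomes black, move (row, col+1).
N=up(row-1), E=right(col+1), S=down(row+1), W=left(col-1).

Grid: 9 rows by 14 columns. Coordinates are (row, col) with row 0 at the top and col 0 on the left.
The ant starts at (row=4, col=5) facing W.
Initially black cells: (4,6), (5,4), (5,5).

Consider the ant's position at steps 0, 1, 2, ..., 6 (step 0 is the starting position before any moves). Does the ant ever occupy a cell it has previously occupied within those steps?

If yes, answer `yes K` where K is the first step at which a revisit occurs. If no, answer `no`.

Answer: no

Derivation:
Step 1: on WHITE (4,5): turn R to N, flip to black, move to (3,5). |black|=4 — new cell
Step 2: on WHITE (3,5): turn R to E, flip to black, move to (3,6). |black|=5 — new cell
Step 3: on WHITE (3,6): turn R to S, flip to black, move to (4,6). |black|=6 — new cell
Step 4: on BLACK (4,6): turn L to E, flip to white, move to (4,7). |black|=5 — new cell
Step 5: on WHITE (4,7): turn R to S, flip to black, move to (5,7). |black|=6 — new cell
Step 6: on WHITE (5,7): turn R to W, flip to black, move to (5,6). |black|=7 — new cell
No revisit within 6 steps.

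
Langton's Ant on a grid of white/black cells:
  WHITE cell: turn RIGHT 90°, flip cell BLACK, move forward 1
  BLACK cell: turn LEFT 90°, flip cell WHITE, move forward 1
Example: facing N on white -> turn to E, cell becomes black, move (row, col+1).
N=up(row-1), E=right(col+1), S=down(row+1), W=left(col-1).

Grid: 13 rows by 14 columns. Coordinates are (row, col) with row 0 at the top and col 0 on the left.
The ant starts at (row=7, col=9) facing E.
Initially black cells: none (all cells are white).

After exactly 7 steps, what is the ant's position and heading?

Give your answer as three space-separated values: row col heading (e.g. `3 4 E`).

Step 1: on WHITE (7,9): turn R to S, flip to black, move to (8,9). |black|=1
Step 2: on WHITE (8,9): turn R to W, flip to black, move to (8,8). |black|=2
Step 3: on WHITE (8,8): turn R to N, flip to black, move to (7,8). |black|=3
Step 4: on WHITE (7,8): turn R to E, flip to black, move to (7,9). |black|=4
Step 5: on BLACK (7,9): turn L to N, flip to white, move to (6,9). |black|=3
Step 6: on WHITE (6,9): turn R to E, flip to black, move to (6,10). |black|=4
Step 7: on WHITE (6,10): turn R to S, flip to black, move to (7,10). |black|=5

Answer: 7 10 S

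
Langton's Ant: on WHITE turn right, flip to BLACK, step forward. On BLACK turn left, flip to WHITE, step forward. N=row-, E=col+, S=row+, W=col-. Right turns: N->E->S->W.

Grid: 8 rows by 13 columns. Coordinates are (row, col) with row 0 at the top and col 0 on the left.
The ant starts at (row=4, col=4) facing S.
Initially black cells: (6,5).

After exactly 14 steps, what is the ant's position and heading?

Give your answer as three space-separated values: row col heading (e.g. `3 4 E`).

Answer: 3 5 N

Derivation:
Step 1: on WHITE (4,4): turn R to W, flip to black, move to (4,3). |black|=2
Step 2: on WHITE (4,3): turn R to N, flip to black, move to (3,3). |black|=3
Step 3: on WHITE (3,3): turn R to E, flip to black, move to (3,4). |black|=4
Step 4: on WHITE (3,4): turn R to S, flip to black, move to (4,4). |black|=5
Step 5: on BLACK (4,4): turn L to E, flip to white, move to (4,5). |black|=4
Step 6: on WHITE (4,5): turn R to S, flip to black, move to (5,5). |black|=5
Step 7: on WHITE (5,5): turn R to W, flip to black, move to (5,4). |black|=6
Step 8: on WHITE (5,4): turn R to N, flip to black, move to (4,4). |black|=7
Step 9: on WHITE (4,4): turn R to E, flip to black, move to (4,5). |black|=8
Step 10: on BLACK (4,5): turn L to N, flip to white, move to (3,5). |black|=7
Step 11: on WHITE (3,5): turn R to E, flip to black, move to (3,6). |black|=8
Step 12: on WHITE (3,6): turn R to S, flip to black, move to (4,6). |black|=9
Step 13: on WHITE (4,6): turn R to W, flip to black, move to (4,5). |black|=10
Step 14: on WHITE (4,5): turn R to N, flip to black, move to (3,5). |black|=11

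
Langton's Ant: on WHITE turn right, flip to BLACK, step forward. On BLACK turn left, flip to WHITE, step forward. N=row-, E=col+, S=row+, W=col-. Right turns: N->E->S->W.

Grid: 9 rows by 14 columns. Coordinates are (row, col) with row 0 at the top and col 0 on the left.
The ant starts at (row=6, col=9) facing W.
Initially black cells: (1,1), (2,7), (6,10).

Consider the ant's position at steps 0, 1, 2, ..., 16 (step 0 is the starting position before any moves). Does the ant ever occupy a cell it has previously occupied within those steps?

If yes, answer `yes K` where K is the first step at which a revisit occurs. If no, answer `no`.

Step 1: on WHITE (6,9): turn R to N, flip to black, move to (5,9). |black|=4 — new cell
Step 2: on WHITE (5,9): turn R to E, flip to black, move to (5,10). |black|=5 — new cell
Step 3: on WHITE (5,10): turn R to S, flip to black, move to (6,10). |black|=6 — new cell
Step 4: on BLACK (6,10): turn L to E, flip to white, move to (6,11). |black|=5 — new cell
Step 5: on WHITE (6,11): turn R to S, flip to black, move to (7,11). |black|=6 — new cell
Step 6: on WHITE (7,11): turn R to W, flip to black, move to (7,10). |black|=7 — new cell
Step 7: on WHITE (7,10): turn R to N, flip to black, move to (6,10). |black|=8 — REVISIT

Answer: yes 7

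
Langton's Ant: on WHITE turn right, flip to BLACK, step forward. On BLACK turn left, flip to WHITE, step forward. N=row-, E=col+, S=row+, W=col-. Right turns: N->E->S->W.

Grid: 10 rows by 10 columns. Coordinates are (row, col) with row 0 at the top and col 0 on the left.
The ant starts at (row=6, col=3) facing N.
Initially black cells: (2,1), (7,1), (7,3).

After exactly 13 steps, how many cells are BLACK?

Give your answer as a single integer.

Answer: 12

Derivation:
Step 1: on WHITE (6,3): turn R to E, flip to black, move to (6,4). |black|=4
Step 2: on WHITE (6,4): turn R to S, flip to black, move to (7,4). |black|=5
Step 3: on WHITE (7,4): turn R to W, flip to black, move to (7,3). |black|=6
Step 4: on BLACK (7,3): turn L to S, flip to white, move to (8,3). |black|=5
Step 5: on WHITE (8,3): turn R to W, flip to black, move to (8,2). |black|=6
Step 6: on WHITE (8,2): turn R to N, flip to black, move to (7,2). |black|=7
Step 7: on WHITE (7,2): turn R to E, flip to black, move to (7,3). |black|=8
Step 8: on WHITE (7,3): turn R to S, flip to black, move to (8,3). |black|=9
Step 9: on BLACK (8,3): turn L to E, flip to white, move to (8,4). |black|=8
Step 10: on WHITE (8,4): turn R to S, flip to black, move to (9,4). |black|=9
Step 11: on WHITE (9,4): turn R to W, flip to black, move to (9,3). |black|=10
Step 12: on WHITE (9,3): turn R to N, flip to black, move to (8,3). |black|=11
Step 13: on WHITE (8,3): turn R to E, flip to black, move to (8,4). |black|=12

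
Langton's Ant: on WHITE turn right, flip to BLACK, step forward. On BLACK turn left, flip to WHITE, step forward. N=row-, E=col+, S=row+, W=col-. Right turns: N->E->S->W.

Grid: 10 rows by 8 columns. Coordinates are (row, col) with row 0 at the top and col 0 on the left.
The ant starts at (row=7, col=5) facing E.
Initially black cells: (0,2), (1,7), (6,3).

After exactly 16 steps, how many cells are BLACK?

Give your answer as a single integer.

Answer: 11

Derivation:
Step 1: on WHITE (7,5): turn R to S, flip to black, move to (8,5). |black|=4
Step 2: on WHITE (8,5): turn R to W, flip to black, move to (8,4). |black|=5
Step 3: on WHITE (8,4): turn R to N, flip to black, move to (7,4). |black|=6
Step 4: on WHITE (7,4): turn R to E, flip to black, move to (7,5). |black|=7
Step 5: on BLACK (7,5): turn L to N, flip to white, move to (6,5). |black|=6
Step 6: on WHITE (6,5): turn R to E, flip to black, move to (6,6). |black|=7
Step 7: on WHITE (6,6): turn R to S, flip to black, move to (7,6). |black|=8
Step 8: on WHITE (7,6): turn R to W, flip to black, move to (7,5). |black|=9
Step 9: on WHITE (7,5): turn R to N, flip to black, move to (6,5). |black|=10
Step 10: on BLACK (6,5): turn L to W, flip to white, move to (6,4). |black|=9
Step 11: on WHITE (6,4): turn R to N, flip to black, move to (5,4). |black|=10
Step 12: on WHITE (5,4): turn R to E, flip to black, move to (5,5). |black|=11
Step 13: on WHITE (5,5): turn R to S, flip to black, move to (6,5). |black|=12
Step 14: on WHITE (6,5): turn R to W, flip to black, move to (6,4). |black|=13
Step 15: on BLACK (6,4): turn L to S, flip to white, move to (7,4). |black|=12
Step 16: on BLACK (7,4): turn L to E, flip to white, move to (7,5). |black|=11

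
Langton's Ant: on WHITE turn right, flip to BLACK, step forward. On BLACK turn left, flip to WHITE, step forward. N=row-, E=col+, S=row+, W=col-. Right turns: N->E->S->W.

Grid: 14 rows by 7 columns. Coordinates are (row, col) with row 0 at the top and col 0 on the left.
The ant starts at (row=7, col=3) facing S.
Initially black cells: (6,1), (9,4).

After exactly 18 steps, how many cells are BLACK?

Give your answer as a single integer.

Step 1: on WHITE (7,3): turn R to W, flip to black, move to (7,2). |black|=3
Step 2: on WHITE (7,2): turn R to N, flip to black, move to (6,2). |black|=4
Step 3: on WHITE (6,2): turn R to E, flip to black, move to (6,3). |black|=5
Step 4: on WHITE (6,3): turn R to S, flip to black, move to (7,3). |black|=6
Step 5: on BLACK (7,3): turn L to E, flip to white, move to (7,4). |black|=5
Step 6: on WHITE (7,4): turn R to S, flip to black, move to (8,4). |black|=6
Step 7: on WHITE (8,4): turn R to W, flip to black, move to (8,3). |black|=7
Step 8: on WHITE (8,3): turn R to N, flip to black, move to (7,3). |black|=8
Step 9: on WHITE (7,3): turn R to E, flip to black, move to (7,4). |black|=9
Step 10: on BLACK (7,4): turn L to N, flip to white, move to (6,4). |black|=8
Step 11: on WHITE (6,4): turn R to E, flip to black, move to (6,5). |black|=9
Step 12: on WHITE (6,5): turn R to S, flip to black, move to (7,5). |black|=10
Step 13: on WHITE (7,5): turn R to W, flip to black, move to (7,4). |black|=11
Step 14: on WHITE (7,4): turn R to N, flip to black, move to (6,4). |black|=12
Step 15: on BLACK (6,4): turn L to W, flip to white, move to (6,3). |black|=11
Step 16: on BLACK (6,3): turn L to S, flip to white, move to (7,3). |black|=10
Step 17: on BLACK (7,3): turn L to E, flip to white, move to (7,4). |black|=9
Step 18: on BLACK (7,4): turn L to N, flip to white, move to (6,4). |black|=8

Answer: 8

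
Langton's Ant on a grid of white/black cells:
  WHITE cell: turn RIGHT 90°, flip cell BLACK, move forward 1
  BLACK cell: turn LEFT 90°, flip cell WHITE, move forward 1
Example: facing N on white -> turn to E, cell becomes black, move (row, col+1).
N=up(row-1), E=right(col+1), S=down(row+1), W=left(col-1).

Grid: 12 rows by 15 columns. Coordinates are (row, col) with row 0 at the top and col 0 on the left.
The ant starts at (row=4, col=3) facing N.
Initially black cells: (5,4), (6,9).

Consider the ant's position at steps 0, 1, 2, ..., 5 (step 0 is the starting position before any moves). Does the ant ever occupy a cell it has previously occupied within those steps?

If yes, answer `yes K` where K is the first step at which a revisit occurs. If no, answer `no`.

Answer: no

Derivation:
Step 1: on WHITE (4,3): turn R to E, flip to black, move to (4,4). |black|=3 — new cell
Step 2: on WHITE (4,4): turn R to S, flip to black, move to (5,4). |black|=4 — new cell
Step 3: on BLACK (5,4): turn L to E, flip to white, move to (5,5). |black|=3 — new cell
Step 4: on WHITE (5,5): turn R to S, flip to black, move to (6,5). |black|=4 — new cell
Step 5: on WHITE (6,5): turn R to W, flip to black, move to (6,4). |black|=5 — new cell
No revisit within 5 steps.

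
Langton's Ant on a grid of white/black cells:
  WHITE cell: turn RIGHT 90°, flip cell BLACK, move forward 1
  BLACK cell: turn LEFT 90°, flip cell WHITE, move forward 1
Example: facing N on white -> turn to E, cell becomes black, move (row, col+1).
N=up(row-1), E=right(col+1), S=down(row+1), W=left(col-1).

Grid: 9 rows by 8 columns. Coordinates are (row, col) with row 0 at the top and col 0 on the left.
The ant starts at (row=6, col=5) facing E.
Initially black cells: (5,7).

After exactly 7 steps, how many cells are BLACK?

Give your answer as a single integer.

Step 1: on WHITE (6,5): turn R to S, flip to black, move to (7,5). |black|=2
Step 2: on WHITE (7,5): turn R to W, flip to black, move to (7,4). |black|=3
Step 3: on WHITE (7,4): turn R to N, flip to black, move to (6,4). |black|=4
Step 4: on WHITE (6,4): turn R to E, flip to black, move to (6,5). |black|=5
Step 5: on BLACK (6,5): turn L to N, flip to white, move to (5,5). |black|=4
Step 6: on WHITE (5,5): turn R to E, flip to black, move to (5,6). |black|=5
Step 7: on WHITE (5,6): turn R to S, flip to black, move to (6,6). |black|=6

Answer: 6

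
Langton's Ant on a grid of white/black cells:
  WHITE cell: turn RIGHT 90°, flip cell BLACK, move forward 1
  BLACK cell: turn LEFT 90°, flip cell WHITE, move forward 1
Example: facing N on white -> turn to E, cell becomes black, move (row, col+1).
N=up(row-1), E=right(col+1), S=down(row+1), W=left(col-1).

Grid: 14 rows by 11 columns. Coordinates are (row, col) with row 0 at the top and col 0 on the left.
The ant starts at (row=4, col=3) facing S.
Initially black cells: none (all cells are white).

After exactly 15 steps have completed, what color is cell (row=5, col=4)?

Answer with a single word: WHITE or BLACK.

Answer: BLACK

Derivation:
Step 1: on WHITE (4,3): turn R to W, flip to black, move to (4,2). |black|=1
Step 2: on WHITE (4,2): turn R to N, flip to black, move to (3,2). |black|=2
Step 3: on WHITE (3,2): turn R to E, flip to black, move to (3,3). |black|=3
Step 4: on WHITE (3,3): turn R to S, flip to black, move to (4,3). |black|=4
Step 5: on BLACK (4,3): turn L to E, flip to white, move to (4,4). |black|=3
Step 6: on WHITE (4,4): turn R to S, flip to black, move to (5,4). |black|=4
Step 7: on WHITE (5,4): turn R to W, flip to black, move to (5,3). |black|=5
Step 8: on WHITE (5,3): turn R to N, flip to black, move to (4,3). |black|=6
Step 9: on WHITE (4,3): turn R to E, flip to black, move to (4,4). |black|=7
Step 10: on BLACK (4,4): turn L to N, flip to white, move to (3,4). |black|=6
Step 11: on WHITE (3,4): turn R to E, flip to black, move to (3,5). |black|=7
Step 12: on WHITE (3,5): turn R to S, flip to black, move to (4,5). |black|=8
Step 13: on WHITE (4,5): turn R to W, flip to black, move to (4,4). |black|=9
Step 14: on WHITE (4,4): turn R to N, flip to black, move to (3,4). |black|=10
Step 15: on BLACK (3,4): turn L to W, flip to white, move to (3,3). |black|=9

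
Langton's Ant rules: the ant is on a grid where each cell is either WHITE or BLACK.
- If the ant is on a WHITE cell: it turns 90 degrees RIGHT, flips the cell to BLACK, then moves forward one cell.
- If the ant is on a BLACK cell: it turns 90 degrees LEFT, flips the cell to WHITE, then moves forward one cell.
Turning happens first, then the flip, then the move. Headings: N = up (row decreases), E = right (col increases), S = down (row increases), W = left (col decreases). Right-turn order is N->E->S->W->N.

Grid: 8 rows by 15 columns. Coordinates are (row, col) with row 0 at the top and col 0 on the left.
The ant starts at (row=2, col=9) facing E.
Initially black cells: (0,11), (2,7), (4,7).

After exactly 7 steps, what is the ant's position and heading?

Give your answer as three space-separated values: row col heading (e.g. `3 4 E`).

Step 1: on WHITE (2,9): turn R to S, flip to black, move to (3,9). |black|=4
Step 2: on WHITE (3,9): turn R to W, flip to black, move to (3,8). |black|=5
Step 3: on WHITE (3,8): turn R to N, flip to black, move to (2,8). |black|=6
Step 4: on WHITE (2,8): turn R to E, flip to black, move to (2,9). |black|=7
Step 5: on BLACK (2,9): turn L to N, flip to white, move to (1,9). |black|=6
Step 6: on WHITE (1,9): turn R to E, flip to black, move to (1,10). |black|=7
Step 7: on WHITE (1,10): turn R to S, flip to black, move to (2,10). |black|=8

Answer: 2 10 S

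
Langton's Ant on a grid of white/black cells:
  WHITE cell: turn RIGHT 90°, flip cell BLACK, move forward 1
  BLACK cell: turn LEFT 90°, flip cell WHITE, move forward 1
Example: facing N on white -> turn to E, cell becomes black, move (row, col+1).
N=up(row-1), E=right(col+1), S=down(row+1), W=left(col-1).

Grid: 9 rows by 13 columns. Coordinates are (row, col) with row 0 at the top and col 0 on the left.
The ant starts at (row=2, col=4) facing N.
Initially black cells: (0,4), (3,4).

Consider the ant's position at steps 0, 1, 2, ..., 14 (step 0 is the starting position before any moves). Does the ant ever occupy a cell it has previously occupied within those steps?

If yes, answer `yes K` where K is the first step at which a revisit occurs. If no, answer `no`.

Answer: yes 7

Derivation:
Step 1: on WHITE (2,4): turn R to E, flip to black, move to (2,5). |black|=3 — new cell
Step 2: on WHITE (2,5): turn R to S, flip to black, move to (3,5). |black|=4 — new cell
Step 3: on WHITE (3,5): turn R to W, flip to black, move to (3,4). |black|=5 — new cell
Step 4: on BLACK (3,4): turn L to S, flip to white, move to (4,4). |black|=4 — new cell
Step 5: on WHITE (4,4): turn R to W, flip to black, move to (4,3). |black|=5 — new cell
Step 6: on WHITE (4,3): turn R to N, flip to black, move to (3,3). |black|=6 — new cell
Step 7: on WHITE (3,3): turn R to E, flip to black, move to (3,4). |black|=7 — REVISIT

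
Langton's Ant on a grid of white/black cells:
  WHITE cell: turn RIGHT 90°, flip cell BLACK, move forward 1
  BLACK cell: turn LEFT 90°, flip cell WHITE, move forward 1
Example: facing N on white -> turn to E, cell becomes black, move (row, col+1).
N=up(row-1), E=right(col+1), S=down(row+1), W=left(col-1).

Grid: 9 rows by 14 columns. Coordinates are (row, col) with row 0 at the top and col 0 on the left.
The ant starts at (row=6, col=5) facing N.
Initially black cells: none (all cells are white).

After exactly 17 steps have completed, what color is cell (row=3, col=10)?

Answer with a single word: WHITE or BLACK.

Answer: WHITE

Derivation:
Step 1: on WHITE (6,5): turn R to E, flip to black, move to (6,6). |black|=1
Step 2: on WHITE (6,6): turn R to S, flip to black, move to (7,6). |black|=2
Step 3: on WHITE (7,6): turn R to W, flip to black, move to (7,5). |black|=3
Step 4: on WHITE (7,5): turn R to N, flip to black, move to (6,5). |black|=4
Step 5: on BLACK (6,5): turn L to W, flip to white, move to (6,4). |black|=3
Step 6: on WHITE (6,4): turn R to N, flip to black, move to (5,4). |black|=4
Step 7: on WHITE (5,4): turn R to E, flip to black, move to (5,5). |black|=5
Step 8: on WHITE (5,5): turn R to S, flip to black, move to (6,5). |black|=6
Step 9: on WHITE (6,5): turn R to W, flip to black, move to (6,4). |black|=7
Step 10: on BLACK (6,4): turn L to S, flip to white, move to (7,4). |black|=6
Step 11: on WHITE (7,4): turn R to W, flip to black, move to (7,3). |black|=7
Step 12: on WHITE (7,3): turn R to N, flip to black, move to (6,3). |black|=8
Step 13: on WHITE (6,3): turn R to E, flip to black, move to (6,4). |black|=9
Step 14: on WHITE (6,4): turn R to S, flip to black, move to (7,4). |black|=10
Step 15: on BLACK (7,4): turn L to E, flip to white, move to (7,5). |black|=9
Step 16: on BLACK (7,5): turn L to N, flip to white, move to (6,5). |black|=8
Step 17: on BLACK (6,5): turn L to W, flip to white, move to (6,4). |black|=7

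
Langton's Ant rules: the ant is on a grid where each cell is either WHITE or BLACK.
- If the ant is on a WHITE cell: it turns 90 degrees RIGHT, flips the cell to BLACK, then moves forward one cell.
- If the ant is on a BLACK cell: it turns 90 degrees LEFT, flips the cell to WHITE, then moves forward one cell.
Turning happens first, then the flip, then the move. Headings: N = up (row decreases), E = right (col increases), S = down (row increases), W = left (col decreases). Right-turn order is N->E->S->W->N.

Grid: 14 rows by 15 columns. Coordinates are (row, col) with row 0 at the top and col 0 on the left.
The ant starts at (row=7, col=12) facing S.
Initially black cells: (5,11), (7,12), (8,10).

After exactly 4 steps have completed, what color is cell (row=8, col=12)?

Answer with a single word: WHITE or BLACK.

Answer: BLACK

Derivation:
Step 1: on BLACK (7,12): turn L to E, flip to white, move to (7,13). |black|=2
Step 2: on WHITE (7,13): turn R to S, flip to black, move to (8,13). |black|=3
Step 3: on WHITE (8,13): turn R to W, flip to black, move to (8,12). |black|=4
Step 4: on WHITE (8,12): turn R to N, flip to black, move to (7,12). |black|=5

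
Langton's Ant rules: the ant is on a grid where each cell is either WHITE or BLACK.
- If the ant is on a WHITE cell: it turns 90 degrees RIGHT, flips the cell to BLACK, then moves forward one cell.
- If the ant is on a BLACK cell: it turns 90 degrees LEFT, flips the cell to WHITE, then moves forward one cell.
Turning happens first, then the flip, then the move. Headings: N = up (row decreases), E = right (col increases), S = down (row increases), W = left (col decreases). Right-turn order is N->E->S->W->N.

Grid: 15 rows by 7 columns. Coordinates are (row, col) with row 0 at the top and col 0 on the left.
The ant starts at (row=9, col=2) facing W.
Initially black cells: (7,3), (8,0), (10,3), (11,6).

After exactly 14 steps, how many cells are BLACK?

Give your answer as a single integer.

Answer: 8

Derivation:
Step 1: on WHITE (9,2): turn R to N, flip to black, move to (8,2). |black|=5
Step 2: on WHITE (8,2): turn R to E, flip to black, move to (8,3). |black|=6
Step 3: on WHITE (8,3): turn R to S, flip to black, move to (9,3). |black|=7
Step 4: on WHITE (9,3): turn R to W, flip to black, move to (9,2). |black|=8
Step 5: on BLACK (9,2): turn L to S, flip to white, move to (10,2). |black|=7
Step 6: on WHITE (10,2): turn R to W, flip to black, move to (10,1). |black|=8
Step 7: on WHITE (10,1): turn R to N, flip to black, move to (9,1). |black|=9
Step 8: on WHITE (9,1): turn R to E, flip to black, move to (9,2). |black|=10
Step 9: on WHITE (9,2): turn R to S, flip to black, move to (10,2). |black|=11
Step 10: on BLACK (10,2): turn L to E, flip to white, move to (10,3). |black|=10
Step 11: on BLACK (10,3): turn L to N, flip to white, move to (9,3). |black|=9
Step 12: on BLACK (9,3): turn L to W, flip to white, move to (9,2). |black|=8
Step 13: on BLACK (9,2): turn L to S, flip to white, move to (10,2). |black|=7
Step 14: on WHITE (10,2): turn R to W, flip to black, move to (10,1). |black|=8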